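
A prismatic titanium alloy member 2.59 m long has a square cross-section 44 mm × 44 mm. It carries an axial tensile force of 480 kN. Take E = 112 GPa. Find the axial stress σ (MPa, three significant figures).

A = 1936 mm².
σ = N/A = 480000/1936 = 247.9 MPa.

248 MPa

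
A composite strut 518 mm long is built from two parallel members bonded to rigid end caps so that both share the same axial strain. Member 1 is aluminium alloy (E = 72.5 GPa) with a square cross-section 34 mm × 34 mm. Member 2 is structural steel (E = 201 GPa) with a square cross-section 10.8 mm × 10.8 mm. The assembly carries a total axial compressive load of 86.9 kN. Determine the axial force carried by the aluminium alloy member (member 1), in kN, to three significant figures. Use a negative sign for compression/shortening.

A_1 = 1156 mm².
A_2 = 116.6 mm².
Equal strain + equilibrium ⇒ each member carries load in proportion to AE: A₁E₁ = 83810000 N, A₂E₂ = 23440000 N, ΣAE = 107300000 N.
F₁ = P·A₁E₁/ΣAE = -86900·83810000/107300000 = -67900 N.

-67.9 kN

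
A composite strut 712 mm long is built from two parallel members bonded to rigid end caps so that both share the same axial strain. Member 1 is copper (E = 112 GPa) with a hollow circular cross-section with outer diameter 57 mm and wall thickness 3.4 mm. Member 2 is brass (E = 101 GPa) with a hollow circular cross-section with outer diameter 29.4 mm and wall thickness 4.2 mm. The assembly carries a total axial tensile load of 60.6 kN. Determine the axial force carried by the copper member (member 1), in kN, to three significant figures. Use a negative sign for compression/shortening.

39.8 kN

A_1 = 572.5 mm².
A_2 = 332.5 mm².
Equal strain + equilibrium ⇒ each member carries load in proportion to AE: A₁E₁ = 64120000 N, A₂E₂ = 33580000 N, ΣAE = 97710000 N.
F₁ = P·A₁E₁/ΣAE = 60600·64120000/97710000 = 39770 N.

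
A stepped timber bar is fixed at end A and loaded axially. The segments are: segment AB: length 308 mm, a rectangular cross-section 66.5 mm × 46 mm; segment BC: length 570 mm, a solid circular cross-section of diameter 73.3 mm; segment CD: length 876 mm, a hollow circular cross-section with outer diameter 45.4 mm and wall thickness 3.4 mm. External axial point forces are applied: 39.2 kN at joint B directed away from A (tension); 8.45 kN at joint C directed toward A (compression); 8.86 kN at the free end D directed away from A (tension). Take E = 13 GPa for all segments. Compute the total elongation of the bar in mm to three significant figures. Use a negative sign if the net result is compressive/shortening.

1.64 mm

Internal axial forces (sectioning from the free end, tension +): N_CD = 8.86 kN, N_BC = 0.41 kN, N_AB = 39.61 kN.
A_AB = 3059 mm².
A_BC = 4220 mm².
A_CD = 448.6 mm².
δ_AB = 39610·308/(3059·13000) = 0.3068 mm
δ_BC = 410·570/(4220·13000) = 0.00426 mm
δ_CD = 8860·876/(448.6·13000) = 1.331 mm
δ = Σδ_i = 1.642 mm.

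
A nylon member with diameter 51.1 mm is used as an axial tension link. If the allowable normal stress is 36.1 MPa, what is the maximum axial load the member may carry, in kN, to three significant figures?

A = 2051 mm².
P_max = σ_allow · A = 36.1 · 2051 = 74040 N = 74.04 kN.

74.0 kN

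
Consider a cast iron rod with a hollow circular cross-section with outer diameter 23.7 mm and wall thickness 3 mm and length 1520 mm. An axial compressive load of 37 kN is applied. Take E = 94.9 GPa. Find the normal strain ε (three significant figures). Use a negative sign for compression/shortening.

A = 195.1 mm².
σ = N/A = -189.7 MPa; ε = σ/E = -189.7/94900 = -1.998e-03.

-0.00200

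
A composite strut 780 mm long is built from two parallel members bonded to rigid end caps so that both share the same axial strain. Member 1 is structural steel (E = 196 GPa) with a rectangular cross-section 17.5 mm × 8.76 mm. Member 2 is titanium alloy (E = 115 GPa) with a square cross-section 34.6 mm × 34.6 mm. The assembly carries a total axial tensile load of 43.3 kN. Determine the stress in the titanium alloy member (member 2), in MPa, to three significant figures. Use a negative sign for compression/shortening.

A_1 = 153.3 mm².
A_2 = 1197 mm².
Equal strain + equilibrium ⇒ each member carries load in proportion to AE: A₁E₁ = 30050000 N, A₂E₂ = 137700000 N, ΣAE = 167700000 N.
σ₂ = P·E₂/ΣAE = 43300·115000/167700000 = 29.69 MPa.

29.7 MPa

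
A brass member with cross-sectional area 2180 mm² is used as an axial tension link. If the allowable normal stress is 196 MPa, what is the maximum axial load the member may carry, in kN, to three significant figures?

427 kN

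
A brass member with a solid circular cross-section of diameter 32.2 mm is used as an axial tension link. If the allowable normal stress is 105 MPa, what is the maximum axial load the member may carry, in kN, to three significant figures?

A = 814.3 mm².
P_max = σ_allow · A = 105 · 814.3 = 85500 N = 85.5 kN.

85.5 kN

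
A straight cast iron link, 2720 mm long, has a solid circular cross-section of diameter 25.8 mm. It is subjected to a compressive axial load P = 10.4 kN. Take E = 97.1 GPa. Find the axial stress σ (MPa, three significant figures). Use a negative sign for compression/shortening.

A = 522.8 mm².
σ = N/A = -10400/522.8 = -19.89 MPa.

-19.9 MPa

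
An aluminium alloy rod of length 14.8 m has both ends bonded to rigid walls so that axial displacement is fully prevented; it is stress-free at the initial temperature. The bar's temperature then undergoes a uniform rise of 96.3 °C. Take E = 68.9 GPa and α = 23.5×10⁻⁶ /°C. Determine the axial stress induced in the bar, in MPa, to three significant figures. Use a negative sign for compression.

-156 MPa

Free thermal expansion αLΔT = 23.5e-6 · 14800 · 96.3 = 33.49 mm.
The walls impose strain ε = −(33.49)/14800 = -2.2630e-03; σ = Eε = 68900 · -2.2630e-03 = -155.9 MPa.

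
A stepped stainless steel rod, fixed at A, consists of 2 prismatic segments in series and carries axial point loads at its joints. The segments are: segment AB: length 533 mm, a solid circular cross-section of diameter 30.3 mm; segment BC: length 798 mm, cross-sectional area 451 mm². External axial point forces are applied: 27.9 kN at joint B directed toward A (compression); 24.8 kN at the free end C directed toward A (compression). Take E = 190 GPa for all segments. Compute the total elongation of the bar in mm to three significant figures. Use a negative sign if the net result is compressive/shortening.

Internal axial forces (sectioning from the free end, tension +): N_BC = -24.8 kN, N_AB = -52.7 kN.
A_AB = 721.1 mm².
δ_AB = -52700·533/(721.1·190000) = -0.205 mm
δ_BC = -24800·798/(451·190000) = -0.231 mm
δ = Σδ_i = -0.436 mm.

-0.436 mm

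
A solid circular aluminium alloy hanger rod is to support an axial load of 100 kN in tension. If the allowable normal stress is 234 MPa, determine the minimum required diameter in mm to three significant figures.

Required area A ≥ P/σ_allow = 100000/234 = 427.4 mm².
For a solid circular section, d ≥ √(4A/π) = 23.33 mm.

23.3 mm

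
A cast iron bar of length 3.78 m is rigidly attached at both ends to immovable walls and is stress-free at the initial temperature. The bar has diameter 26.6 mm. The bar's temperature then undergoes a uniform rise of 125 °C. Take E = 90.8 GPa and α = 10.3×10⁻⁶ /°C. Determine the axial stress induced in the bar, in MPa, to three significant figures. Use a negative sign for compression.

Free thermal expansion αLΔT = 10.3e-6 · 3780 · 125 = 4.867 mm.
The walls impose strain ε = −(4.867)/3780 = -1.2875e-03; σ = Eε = 90800 · -1.2875e-03 = -116.9 MPa.

-117 MPa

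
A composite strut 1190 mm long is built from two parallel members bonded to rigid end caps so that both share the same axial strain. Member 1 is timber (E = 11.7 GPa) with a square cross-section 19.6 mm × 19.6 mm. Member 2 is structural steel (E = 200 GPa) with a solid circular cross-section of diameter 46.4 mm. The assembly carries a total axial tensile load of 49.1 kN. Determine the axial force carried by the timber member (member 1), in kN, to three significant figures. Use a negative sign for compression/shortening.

A_1 = 384.2 mm².
A_2 = 1691 mm².
Equal strain + equilibrium ⇒ each member carries load in proportion to AE: A₁E₁ = 4495000 N, A₂E₂ = 338200000 N, ΣAE = 342700000 N.
F₁ = P·A₁E₁/ΣAE = 49100·4495000/342700000 = 644 N.

0.644 kN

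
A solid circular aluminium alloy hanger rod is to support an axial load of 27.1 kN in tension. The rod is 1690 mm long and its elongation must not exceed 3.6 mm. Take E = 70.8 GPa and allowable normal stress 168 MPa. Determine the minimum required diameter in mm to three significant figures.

Required area A ≥ P/σ_allow = 27100/168 = 161.3 mm².
For a solid circular section, d ≥ √(4A/π) = 14.33 mm.
Elongation limit: A ≥ PL/(Eδ_allow) = 27100·1690/(70800·3.6) = 179.7 mm² ⇒ d ≥ 15.13 mm.
The elongation limit governs.

15.1 mm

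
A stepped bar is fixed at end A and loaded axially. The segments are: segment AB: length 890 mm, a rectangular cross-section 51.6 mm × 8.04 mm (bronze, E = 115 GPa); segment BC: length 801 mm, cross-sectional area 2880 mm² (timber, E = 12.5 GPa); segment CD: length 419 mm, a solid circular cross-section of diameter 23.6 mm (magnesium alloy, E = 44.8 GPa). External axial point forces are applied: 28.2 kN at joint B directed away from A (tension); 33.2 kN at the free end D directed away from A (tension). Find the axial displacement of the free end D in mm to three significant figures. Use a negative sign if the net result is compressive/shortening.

Internal axial forces (sectioning from the free end, tension +): N_CD = 33.2 kN, N_BC = 33.2 kN, N_AB = 61.4 kN.
A_AB = 414.9 mm².
A_CD = 437.4 mm².
δ_AB = 61400·890/(414.9·115000) = 1.145 mm
δ_BC = 33200·801/(2880·12500) = 0.7387 mm
δ_CD = 33200·419/(437.4·44800) = 0.7098 mm
δ = Σδ_i = 2.594 mm.

2.59 mm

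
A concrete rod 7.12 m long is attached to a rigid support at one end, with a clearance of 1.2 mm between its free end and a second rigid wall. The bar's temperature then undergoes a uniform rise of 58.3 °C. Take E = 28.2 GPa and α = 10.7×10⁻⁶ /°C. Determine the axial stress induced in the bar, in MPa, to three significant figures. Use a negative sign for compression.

-12.8 MPa

Free thermal expansion αLΔT = 10.7e-6 · 7120 · 58.3 = 4.442 mm.
The walls engage after the gap closes; constrained expansion = 4.442 − 1.2 = 3.242 mm.
The walls impose strain ε = −(3.242)/7120 = -4.5527e-04; σ = Eε = 28200 · -4.5527e-04 = -12.84 MPa.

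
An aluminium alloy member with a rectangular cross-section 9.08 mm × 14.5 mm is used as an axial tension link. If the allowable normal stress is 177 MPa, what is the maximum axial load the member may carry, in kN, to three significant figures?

23.3 kN

A = 131.7 mm².
P_max = σ_allow · A = 177 · 131.7 = 23300 N = 23.3 kN.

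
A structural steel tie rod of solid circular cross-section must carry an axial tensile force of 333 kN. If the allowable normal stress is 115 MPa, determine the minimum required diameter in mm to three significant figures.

Required area A ≥ P/σ_allow = 333000/115 = 2896 mm².
For a solid circular section, d ≥ √(4A/π) = 60.72 mm.

60.7 mm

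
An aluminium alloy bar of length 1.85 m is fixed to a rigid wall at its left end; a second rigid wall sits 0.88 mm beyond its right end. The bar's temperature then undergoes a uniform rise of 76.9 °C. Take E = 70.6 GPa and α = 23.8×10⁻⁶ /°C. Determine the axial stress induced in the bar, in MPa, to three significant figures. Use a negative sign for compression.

-95.6 MPa

Free thermal expansion αLΔT = 23.8e-6 · 1850 · 76.9 = 3.386 mm.
The walls engage after the gap closes; constrained expansion = 3.386 − 0.88 = 2.506 mm.
The walls impose strain ε = −(2.506)/1850 = -1.3545e-03; σ = Eε = 70600 · -1.3545e-03 = -95.63 MPa.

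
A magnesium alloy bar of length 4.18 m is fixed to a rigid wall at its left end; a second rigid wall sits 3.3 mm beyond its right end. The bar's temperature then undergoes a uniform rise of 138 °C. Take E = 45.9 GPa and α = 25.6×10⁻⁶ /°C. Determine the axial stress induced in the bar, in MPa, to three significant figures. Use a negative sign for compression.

-126 MPa

Free thermal expansion αLΔT = 25.6e-6 · 4180 · 138 = 14.77 mm.
The walls engage after the gap closes; constrained expansion = 14.77 − 3.3 = 11.47 mm.
The walls impose strain ε = −(11.47)/4180 = -2.7433e-03; σ = Eε = 45900 · -2.7433e-03 = -125.9 MPa.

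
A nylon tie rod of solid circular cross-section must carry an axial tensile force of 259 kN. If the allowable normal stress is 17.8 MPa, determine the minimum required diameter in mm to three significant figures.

136 mm

Required area A ≥ P/σ_allow = 259000/17.8 = 14550 mm².
For a solid circular section, d ≥ √(4A/π) = 136.1 mm.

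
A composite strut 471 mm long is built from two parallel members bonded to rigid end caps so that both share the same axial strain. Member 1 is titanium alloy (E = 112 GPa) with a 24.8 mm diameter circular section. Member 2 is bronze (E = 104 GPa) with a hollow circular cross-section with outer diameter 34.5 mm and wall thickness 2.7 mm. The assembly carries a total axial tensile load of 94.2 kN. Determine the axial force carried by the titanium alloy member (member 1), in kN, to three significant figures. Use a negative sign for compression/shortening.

A_1 = 483.1 mm².
A_2 = 269.7 mm².
Equal strain + equilibrium ⇒ each member carries load in proportion to AE: A₁E₁ = 54100000 N, A₂E₂ = 28050000 N, ΣAE = 82150000 N.
F₁ = P·A₁E₁/ΣAE = 94200·54100000/82150000 = 62030 N.

62.0 kN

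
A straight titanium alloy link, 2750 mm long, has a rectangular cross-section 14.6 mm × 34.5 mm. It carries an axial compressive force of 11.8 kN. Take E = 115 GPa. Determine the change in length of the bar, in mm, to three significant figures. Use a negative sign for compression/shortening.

-0.560 mm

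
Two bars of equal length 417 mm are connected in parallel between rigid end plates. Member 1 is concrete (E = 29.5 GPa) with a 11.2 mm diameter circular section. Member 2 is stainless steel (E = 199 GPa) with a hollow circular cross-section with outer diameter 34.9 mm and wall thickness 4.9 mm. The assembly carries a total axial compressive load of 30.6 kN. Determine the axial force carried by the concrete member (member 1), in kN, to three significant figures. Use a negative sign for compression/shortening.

-0.938 kN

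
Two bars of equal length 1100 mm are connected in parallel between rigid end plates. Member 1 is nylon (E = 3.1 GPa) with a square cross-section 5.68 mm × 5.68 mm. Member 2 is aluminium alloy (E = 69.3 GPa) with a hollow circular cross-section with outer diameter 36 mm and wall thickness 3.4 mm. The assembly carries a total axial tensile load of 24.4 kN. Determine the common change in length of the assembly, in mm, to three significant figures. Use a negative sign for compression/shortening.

1.11 mm

A_1 = 32.26 mm².
A_2 = 348.2 mm².
Equal strain + equilibrium ⇒ each member carries load in proportion to AE: A₁E₁ = 100000 N, A₂E₂ = 24130000 N, ΣAE = 24230000 N.
δ = PL/ΣAE = 24400·1100/24230000 = 1.108 mm.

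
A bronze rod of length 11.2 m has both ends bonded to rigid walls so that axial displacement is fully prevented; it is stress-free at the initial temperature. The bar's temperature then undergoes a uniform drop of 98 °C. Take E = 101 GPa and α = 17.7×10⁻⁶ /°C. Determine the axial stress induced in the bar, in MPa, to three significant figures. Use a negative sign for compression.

175 MPa

Free thermal expansion αLΔT = 17.7e-6 · 11200 · -98 = -19.43 mm.
The walls impose strain ε = −(-19.43)/11200 = 1.7346e-03; σ = Eε = 101000 · 1.7346e-03 = 175.2 MPa.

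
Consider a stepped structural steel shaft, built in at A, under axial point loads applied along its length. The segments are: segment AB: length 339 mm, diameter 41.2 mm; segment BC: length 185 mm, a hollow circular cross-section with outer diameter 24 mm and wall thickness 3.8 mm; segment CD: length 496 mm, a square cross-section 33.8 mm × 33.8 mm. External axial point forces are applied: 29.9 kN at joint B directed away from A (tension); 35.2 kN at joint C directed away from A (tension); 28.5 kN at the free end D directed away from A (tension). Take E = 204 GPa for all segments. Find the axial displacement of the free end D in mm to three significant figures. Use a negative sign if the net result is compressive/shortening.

0.417 mm

Internal axial forces (sectioning from the free end, tension +): N_CD = 28.5 kN, N_BC = 63.7 kN, N_AB = 93.6 kN.
A_AB = 1333 mm².
A_BC = 241.1 mm².
A_CD = 1142 mm².
δ_AB = 93600·339/(1333·204000) = 0.1167 mm
δ_BC = 63700·185/(241.1·204000) = 0.2395 mm
δ_CD = 28500·496/(1142·204000) = 0.06065 mm
δ = Σδ_i = 0.4169 mm.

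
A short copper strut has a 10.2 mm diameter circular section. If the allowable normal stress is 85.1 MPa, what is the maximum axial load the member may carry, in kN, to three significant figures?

A = 81.71 mm².
P_max = σ_allow · A = 85.1 · 81.71 = 6954 N = 6.954 kN.

6.95 kN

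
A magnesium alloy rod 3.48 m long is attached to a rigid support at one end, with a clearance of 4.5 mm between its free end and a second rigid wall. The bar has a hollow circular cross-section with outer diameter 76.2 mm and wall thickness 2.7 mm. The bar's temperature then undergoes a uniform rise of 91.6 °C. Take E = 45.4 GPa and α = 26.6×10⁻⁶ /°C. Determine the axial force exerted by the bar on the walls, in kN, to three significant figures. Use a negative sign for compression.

-32.4 kN

Free thermal expansion αLΔT = 26.6e-6 · 3480 · 91.6 = 8.479 mm.
The walls engage after the gap closes; constrained expansion = 8.479 − 4.5 = 3.979 mm.
The walls impose strain ε = −(3.979)/3480 = -1.1435e-03; σ = Eε = 45400 · -1.1435e-03 = -51.91 MPa.
Wall reaction R = σ·A = -51.91·623.4 = -32370 N = -32.37 kN.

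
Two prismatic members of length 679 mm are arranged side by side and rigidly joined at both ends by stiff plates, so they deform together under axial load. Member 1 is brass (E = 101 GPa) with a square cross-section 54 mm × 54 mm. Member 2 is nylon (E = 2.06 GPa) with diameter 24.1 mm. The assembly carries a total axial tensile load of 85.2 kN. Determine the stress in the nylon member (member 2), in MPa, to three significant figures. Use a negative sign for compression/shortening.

0.594 MPa

A_1 = 2916 mm².
A_2 = 456.2 mm².
Equal strain + equilibrium ⇒ each member carries load in proportion to AE: A₁E₁ = 294500000 N, A₂E₂ = 939700 N, ΣAE = 295500000 N.
σ₂ = P·E₂/ΣAE = 85200·2060/295500000 = 0.594 MPa.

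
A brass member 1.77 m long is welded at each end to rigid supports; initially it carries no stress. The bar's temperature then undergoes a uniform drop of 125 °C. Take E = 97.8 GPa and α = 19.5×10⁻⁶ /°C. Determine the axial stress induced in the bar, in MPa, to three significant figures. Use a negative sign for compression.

Free thermal expansion αLΔT = 19.5e-6 · 1770 · -125 = -4.314 mm.
The walls impose strain ε = −(-4.314)/1770 = 2.4375e-03; σ = Eε = 97800 · 2.4375e-03 = 238.4 MPa.

238 MPa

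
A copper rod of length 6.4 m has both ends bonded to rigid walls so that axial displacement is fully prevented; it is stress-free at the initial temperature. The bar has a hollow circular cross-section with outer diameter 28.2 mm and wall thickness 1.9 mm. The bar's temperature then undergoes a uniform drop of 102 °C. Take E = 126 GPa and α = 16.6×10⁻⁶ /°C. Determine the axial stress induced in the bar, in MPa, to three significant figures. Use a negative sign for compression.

Free thermal expansion αLΔT = 16.6e-6 · 6400 · -102 = -10.84 mm.
The walls impose strain ε = −(-10.84)/6400 = 1.6932e-03; σ = Eε = 126000 · 1.6932e-03 = 213.3 MPa.

213 MPa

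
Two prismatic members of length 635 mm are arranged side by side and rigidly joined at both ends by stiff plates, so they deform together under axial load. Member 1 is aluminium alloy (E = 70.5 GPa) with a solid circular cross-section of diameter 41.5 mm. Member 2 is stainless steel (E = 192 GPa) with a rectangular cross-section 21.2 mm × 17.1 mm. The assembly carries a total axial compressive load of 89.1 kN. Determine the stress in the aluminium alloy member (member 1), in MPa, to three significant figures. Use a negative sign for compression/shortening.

A_1 = 1353 mm².
A_2 = 362.5 mm².
Equal strain + equilibrium ⇒ each member carries load in proportion to AE: A₁E₁ = 95360000 N, A₂E₂ = 69600000 N, ΣAE = 165000000 N.
σ₁ = P·E₁/ΣAE = -89100·70500/165000000 = -38.08 MPa.

-38.1 MPa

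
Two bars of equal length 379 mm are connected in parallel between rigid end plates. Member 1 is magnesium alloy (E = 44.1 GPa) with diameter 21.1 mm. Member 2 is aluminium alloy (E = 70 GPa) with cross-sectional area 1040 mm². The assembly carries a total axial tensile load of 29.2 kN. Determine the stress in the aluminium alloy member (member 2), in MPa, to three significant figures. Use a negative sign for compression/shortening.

23.2 MPa

A_1 = 349.7 mm².
Equal strain + equilibrium ⇒ each member carries load in proportion to AE: A₁E₁ = 15420000 N, A₂E₂ = 72800000 N, ΣAE = 88220000 N.
σ₂ = P·E₂/ΣAE = 29200·70000/88220000 = 23.17 MPa.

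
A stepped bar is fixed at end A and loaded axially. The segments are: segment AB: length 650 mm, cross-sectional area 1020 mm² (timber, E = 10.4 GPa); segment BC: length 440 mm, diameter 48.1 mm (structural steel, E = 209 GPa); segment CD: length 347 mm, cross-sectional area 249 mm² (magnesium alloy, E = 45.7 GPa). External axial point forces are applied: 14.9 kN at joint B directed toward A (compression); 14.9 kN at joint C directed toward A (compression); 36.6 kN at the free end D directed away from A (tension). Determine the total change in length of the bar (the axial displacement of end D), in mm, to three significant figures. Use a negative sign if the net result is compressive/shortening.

Internal axial forces (sectioning from the free end, tension +): N_CD = 36.6 kN, N_BC = 21.7 kN, N_AB = 6.8 kN.
A_BC = 1817 mm².
δ_AB = 6800·650/(1020·10400) = 0.4167 mm
δ_BC = 21700·440/(1817·209000) = 0.02514 mm
δ_CD = 36600·347/(249·45700) = 1.116 mm
δ = Σδ_i = 1.558 mm.

1.56 mm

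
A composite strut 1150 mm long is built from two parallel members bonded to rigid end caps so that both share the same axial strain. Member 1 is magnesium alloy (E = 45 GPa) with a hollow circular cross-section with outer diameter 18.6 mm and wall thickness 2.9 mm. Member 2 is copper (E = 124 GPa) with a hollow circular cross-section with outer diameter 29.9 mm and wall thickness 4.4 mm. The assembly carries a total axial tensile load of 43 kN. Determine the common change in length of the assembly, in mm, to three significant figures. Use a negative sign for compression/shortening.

0.986 mm

A_1 = 143 mm².
A_2 = 352.5 mm².
Equal strain + equilibrium ⇒ each member carries load in proportion to AE: A₁E₁ = 6437000 N, A₂E₂ = 43710000 N, ΣAE = 50150000 N.
δ = PL/ΣAE = 43000·1150/50150000 = 0.9861 mm.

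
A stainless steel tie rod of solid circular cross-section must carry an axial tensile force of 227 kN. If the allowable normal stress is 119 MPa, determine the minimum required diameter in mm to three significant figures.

49.3 mm

Required area A ≥ P/σ_allow = 227000/119 = 1908 mm².
For a solid circular section, d ≥ √(4A/π) = 49.28 mm.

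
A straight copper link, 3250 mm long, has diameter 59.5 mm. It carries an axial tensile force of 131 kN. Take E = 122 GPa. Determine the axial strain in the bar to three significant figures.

A = 2781 mm².
σ = N/A = 47.11 MPa; ε = σ/E = 47.11/122000 = 3.862e-04.

3.86e-04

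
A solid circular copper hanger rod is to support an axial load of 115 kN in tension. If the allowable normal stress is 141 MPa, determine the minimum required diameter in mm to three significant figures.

32.2 mm

Required area A ≥ P/σ_allow = 115000/141 = 815.6 mm².
For a solid circular section, d ≥ √(4A/π) = 32.23 mm.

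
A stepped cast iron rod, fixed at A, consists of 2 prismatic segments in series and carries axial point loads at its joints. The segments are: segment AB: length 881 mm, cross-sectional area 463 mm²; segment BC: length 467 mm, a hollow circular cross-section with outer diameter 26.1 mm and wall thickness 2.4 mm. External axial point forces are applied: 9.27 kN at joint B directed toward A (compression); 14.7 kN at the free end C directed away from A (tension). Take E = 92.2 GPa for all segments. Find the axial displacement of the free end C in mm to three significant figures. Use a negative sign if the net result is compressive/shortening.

Internal axial forces (sectioning from the free end, tension +): N_BC = 14.7 kN, N_AB = 5.43 kN.
A_BC = 178.7 mm².
δ_AB = 5430·881/(463·92200) = 0.1121 mm
δ_BC = 14700·467/(178.7·92200) = 0.4167 mm
δ = Σδ_i = 0.5287 mm.

0.529 mm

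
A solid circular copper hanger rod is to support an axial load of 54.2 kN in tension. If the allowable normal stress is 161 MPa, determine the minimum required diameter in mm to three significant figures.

Required area A ≥ P/σ_allow = 54200/161 = 336.6 mm².
For a solid circular section, d ≥ √(4A/π) = 20.7 mm.

20.7 mm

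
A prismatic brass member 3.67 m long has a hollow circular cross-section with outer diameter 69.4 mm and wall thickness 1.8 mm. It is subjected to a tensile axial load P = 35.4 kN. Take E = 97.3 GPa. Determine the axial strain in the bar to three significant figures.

9.52e-04

A = 382.3 mm².
σ = N/A = 92.6 MPa; ε = σ/E = 92.6/97300 = 9.517e-04.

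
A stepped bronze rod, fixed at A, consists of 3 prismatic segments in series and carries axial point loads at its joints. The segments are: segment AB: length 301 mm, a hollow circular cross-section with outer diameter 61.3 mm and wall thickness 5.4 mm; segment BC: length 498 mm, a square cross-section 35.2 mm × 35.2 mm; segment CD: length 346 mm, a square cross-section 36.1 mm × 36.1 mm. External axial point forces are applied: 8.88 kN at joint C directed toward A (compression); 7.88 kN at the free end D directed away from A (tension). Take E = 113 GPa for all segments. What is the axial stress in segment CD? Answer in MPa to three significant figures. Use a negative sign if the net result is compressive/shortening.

6.05 MPa

Internal axial forces (sectioning from the free end, tension +): N_CD = 7.88 kN, N_BC = -1 kN, N_AB = -1 kN.
A_CD = 1303 mm².
σ_CD = N_CD/A_CD = 7880/1303 = 6.047 MPa.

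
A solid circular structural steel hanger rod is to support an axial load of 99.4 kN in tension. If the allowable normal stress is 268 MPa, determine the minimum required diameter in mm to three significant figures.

21.7 mm

Required area A ≥ P/σ_allow = 99400/268 = 370.9 mm².
For a solid circular section, d ≥ √(4A/π) = 21.73 mm.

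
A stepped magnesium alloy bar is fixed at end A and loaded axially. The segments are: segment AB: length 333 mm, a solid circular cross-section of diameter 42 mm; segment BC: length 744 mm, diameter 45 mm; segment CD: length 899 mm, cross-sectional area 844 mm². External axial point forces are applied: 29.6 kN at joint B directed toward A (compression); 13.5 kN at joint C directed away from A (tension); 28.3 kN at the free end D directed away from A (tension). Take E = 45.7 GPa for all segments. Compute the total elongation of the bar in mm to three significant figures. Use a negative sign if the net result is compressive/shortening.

Internal axial forces (sectioning from the free end, tension +): N_CD = 28.3 kN, N_BC = 41.8 kN, N_AB = 12.2 kN.
A_AB = 1385 mm².
A_BC = 1590 mm².
δ_AB = 12200·333/(1385·45700) = 0.06417 mm
δ_BC = 41800·744/(1590·45700) = 0.4279 mm
δ_CD = 28300·899/(844·45700) = 0.6596 mm
δ = Σδ_i = 1.152 mm.

1.15 mm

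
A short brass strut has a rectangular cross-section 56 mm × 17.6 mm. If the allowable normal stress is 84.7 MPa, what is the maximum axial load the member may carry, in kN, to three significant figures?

83.5 kN

A = 985.6 mm².
P_max = σ_allow · A = 84.7 · 985.6 = 83480 N = 83.48 kN.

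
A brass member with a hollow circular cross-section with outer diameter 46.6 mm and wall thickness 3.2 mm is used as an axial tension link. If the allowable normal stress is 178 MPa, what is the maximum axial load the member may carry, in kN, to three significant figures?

77.7 kN

A = 436.3 mm².
P_max = σ_allow · A = 178 · 436.3 = 77660 N = 77.66 kN.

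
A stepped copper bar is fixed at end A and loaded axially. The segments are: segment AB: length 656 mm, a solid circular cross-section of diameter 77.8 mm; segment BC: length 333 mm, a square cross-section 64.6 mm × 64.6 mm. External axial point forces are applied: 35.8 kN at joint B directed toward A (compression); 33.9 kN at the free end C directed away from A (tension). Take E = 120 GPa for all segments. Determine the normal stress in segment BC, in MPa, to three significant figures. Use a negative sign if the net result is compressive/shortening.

Internal axial forces (sectioning from the free end, tension +): N_BC = 33.9 kN, N_AB = -1.9 kN.
A_BC = 4173 mm².
σ_BC = N_BC/A_BC = 33900/4173 = 8.123 MPa.

8.12 MPa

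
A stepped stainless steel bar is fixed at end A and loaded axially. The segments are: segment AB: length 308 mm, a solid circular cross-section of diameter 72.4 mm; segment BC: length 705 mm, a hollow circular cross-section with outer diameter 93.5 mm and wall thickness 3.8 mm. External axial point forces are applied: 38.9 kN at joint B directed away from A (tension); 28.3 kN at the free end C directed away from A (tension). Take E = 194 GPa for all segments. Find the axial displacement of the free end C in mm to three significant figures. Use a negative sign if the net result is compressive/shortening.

0.122 mm

Internal axial forces (sectioning from the free end, tension +): N_BC = 28.3 kN, N_AB = 67.2 kN.
A_AB = 4117 mm².
A_BC = 1071 mm².
δ_AB = 67200·308/(4117·194000) = 0.02592 mm
δ_BC = 28300·705/(1071·194000) = 0.09604 mm
δ = Σδ_i = 0.122 mm.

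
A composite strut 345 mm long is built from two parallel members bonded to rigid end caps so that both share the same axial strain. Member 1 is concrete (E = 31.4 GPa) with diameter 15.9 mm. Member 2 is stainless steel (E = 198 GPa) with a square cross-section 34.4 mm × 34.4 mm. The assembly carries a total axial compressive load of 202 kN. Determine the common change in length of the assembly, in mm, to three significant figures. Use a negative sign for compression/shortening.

-0.290 mm

A_1 = 198.6 mm².
A_2 = 1183 mm².
Equal strain + equilibrium ⇒ each member carries load in proportion to AE: A₁E₁ = 6235000 N, A₂E₂ = 234300000 N, ΣAE = 240500000 N.
δ = PL/ΣAE = -202000·345/240500000 = -0.2897 mm.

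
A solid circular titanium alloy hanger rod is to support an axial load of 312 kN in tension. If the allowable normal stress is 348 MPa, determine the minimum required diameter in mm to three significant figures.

33.8 mm

Required area A ≥ P/σ_allow = 312000/348 = 896.6 mm².
For a solid circular section, d ≥ √(4A/π) = 33.79 mm.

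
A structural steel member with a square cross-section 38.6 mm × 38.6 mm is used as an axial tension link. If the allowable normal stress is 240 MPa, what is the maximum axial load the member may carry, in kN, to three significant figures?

A = 1490 mm².
P_max = σ_allow · A = 240 · 1490 = 357600 N = 357.6 kN.

358 kN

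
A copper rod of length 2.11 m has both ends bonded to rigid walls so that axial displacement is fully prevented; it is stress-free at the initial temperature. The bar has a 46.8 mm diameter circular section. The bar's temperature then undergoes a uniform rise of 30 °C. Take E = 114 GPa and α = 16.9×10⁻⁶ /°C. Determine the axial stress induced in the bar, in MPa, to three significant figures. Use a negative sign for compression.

-57.8 MPa

Free thermal expansion αLΔT = 16.9e-6 · 2110 · 30 = 1.07 mm.
The walls impose strain ε = −(1.07)/2110 = -5.0700e-04; σ = Eε = 114000 · -5.0700e-04 = -57.8 MPa.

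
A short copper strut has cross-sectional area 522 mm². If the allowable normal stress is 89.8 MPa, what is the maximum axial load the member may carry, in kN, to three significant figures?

46.9 kN

P_max = σ_allow · A = 89.8 · 522 = 46880 N = 46.88 kN.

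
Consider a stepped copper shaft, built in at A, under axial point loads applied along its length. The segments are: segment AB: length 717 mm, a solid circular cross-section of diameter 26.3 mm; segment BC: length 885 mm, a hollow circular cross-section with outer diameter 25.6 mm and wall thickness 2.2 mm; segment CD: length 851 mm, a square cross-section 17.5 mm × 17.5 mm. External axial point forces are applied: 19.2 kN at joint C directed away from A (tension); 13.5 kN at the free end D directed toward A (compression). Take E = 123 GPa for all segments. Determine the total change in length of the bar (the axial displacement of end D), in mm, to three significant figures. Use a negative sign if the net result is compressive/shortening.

Internal axial forces (sectioning from the free end, tension +): N_CD = -13.5 kN, N_BC = 5.7 kN, N_AB = 5.7 kN.
A_AB = 543.3 mm².
A_BC = 161.7 mm².
A_CD = 306.2 mm².
δ_AB = 5700·717/(543.3·123000) = 0.06116 mm
δ_BC = 5700·885/(161.7·123000) = 0.2536 mm
δ_CD = -13500·851/(306.2·123000) = -0.305 mm
δ = Σδ_i = 0.009761 mm.

0.00976 mm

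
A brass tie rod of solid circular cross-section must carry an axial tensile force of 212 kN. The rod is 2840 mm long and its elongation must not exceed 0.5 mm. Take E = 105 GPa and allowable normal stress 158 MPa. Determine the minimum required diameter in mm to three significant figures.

121 mm

Required area A ≥ P/σ_allow = 212000/158 = 1342 mm².
For a solid circular section, d ≥ √(4A/π) = 41.33 mm.
Elongation limit: A ≥ PL/(Eδ_allow) = 212000·2840/(105000·0.5) = 11470 mm² ⇒ d ≥ 120.8 mm.
The elongation limit governs.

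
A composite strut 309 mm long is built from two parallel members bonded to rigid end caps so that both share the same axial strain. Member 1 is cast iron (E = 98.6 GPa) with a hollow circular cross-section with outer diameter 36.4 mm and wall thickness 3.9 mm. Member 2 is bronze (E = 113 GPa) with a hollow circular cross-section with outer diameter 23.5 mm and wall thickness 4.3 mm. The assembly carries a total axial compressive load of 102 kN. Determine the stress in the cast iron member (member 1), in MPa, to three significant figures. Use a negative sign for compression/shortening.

-147 MPa

A_1 = 398.2 mm².
A_2 = 259.4 mm².
Equal strain + equilibrium ⇒ each member carries load in proportion to AE: A₁E₁ = 39260000 N, A₂E₂ = 29310000 N, ΣAE = 68570000 N.
σ₁ = P·E₁/ΣAE = -102000·98600/68570000 = -146.7 MPa.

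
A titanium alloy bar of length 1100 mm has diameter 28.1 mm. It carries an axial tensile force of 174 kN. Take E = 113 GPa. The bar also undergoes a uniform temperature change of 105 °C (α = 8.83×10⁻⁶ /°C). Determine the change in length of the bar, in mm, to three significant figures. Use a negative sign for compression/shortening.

A = 620.2 mm².
δ_mech = NL/(AE) = 174000·1100/(620.2·113000) = 2.731 mm.
δ_thermal = αLΔT = 8.83e-6·1100·105 = 1.02 mm.
δ = δ_mech + δ_thermal = 3.751 mm.

3.75 mm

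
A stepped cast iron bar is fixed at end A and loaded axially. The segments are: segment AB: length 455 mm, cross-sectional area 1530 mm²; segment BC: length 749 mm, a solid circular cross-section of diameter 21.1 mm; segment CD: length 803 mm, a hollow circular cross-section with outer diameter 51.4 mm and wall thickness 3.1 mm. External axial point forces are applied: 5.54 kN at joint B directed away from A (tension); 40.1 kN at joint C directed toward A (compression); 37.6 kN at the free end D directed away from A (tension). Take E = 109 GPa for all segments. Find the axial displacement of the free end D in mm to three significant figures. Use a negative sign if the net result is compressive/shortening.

0.548 mm

Internal axial forces (sectioning from the free end, tension +): N_CD = 37.6 kN, N_BC = -2.5 kN, N_AB = 3.04 kN.
A_BC = 349.7 mm².
A_CD = 470.4 mm².
δ_AB = 3040·455/(1530·109000) = 0.008294 mm
δ_BC = -2500·749/(349.7·109000) = -0.04913 mm
δ_CD = 37600·803/(470.4·109000) = 0.5889 mm
δ = Σδ_i = 0.548 mm.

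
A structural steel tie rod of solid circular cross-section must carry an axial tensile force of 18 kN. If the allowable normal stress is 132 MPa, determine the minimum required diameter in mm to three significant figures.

13.2 mm

Required area A ≥ P/σ_allow = 18000/132 = 136.4 mm².
For a solid circular section, d ≥ √(4A/π) = 13.18 mm.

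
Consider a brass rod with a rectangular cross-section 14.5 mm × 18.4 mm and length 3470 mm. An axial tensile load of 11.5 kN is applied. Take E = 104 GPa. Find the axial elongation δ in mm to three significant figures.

1.44 mm

A = 266.8 mm².
δ_mech = NL/(AE) = 11500·3470/(266.8·104000) = 1.438 mm.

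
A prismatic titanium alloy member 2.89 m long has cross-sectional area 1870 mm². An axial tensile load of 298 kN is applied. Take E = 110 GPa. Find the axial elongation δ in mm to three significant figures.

δ_mech = NL/(AE) = 298000·2890/(1870·110000) = 4.187 mm.

4.19 mm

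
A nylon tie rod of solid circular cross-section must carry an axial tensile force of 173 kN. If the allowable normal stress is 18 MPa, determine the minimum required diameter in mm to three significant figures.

111 mm

Required area A ≥ P/σ_allow = 173000/18 = 9611 mm².
For a solid circular section, d ≥ √(4A/π) = 110.6 mm.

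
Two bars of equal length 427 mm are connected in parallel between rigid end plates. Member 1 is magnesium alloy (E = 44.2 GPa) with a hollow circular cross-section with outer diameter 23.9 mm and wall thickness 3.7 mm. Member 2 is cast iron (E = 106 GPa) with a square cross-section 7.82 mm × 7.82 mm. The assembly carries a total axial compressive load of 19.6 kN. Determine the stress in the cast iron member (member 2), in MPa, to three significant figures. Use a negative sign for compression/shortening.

-123 MPa

A_1 = 234.8 mm².
A_2 = 61.15 mm².
Equal strain + equilibrium ⇒ each member carries load in proportion to AE: A₁E₁ = 10380000 N, A₂E₂ = 6482000 N, ΣAE = 16860000 N.
σ₂ = P·E₂/ΣAE = -19600·106000/16860000 = -123.2 MPa.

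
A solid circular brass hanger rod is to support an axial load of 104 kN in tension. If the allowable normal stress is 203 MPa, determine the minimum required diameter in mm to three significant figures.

25.5 mm

Required area A ≥ P/σ_allow = 104000/203 = 512.3 mm².
For a solid circular section, d ≥ √(4A/π) = 25.54 mm.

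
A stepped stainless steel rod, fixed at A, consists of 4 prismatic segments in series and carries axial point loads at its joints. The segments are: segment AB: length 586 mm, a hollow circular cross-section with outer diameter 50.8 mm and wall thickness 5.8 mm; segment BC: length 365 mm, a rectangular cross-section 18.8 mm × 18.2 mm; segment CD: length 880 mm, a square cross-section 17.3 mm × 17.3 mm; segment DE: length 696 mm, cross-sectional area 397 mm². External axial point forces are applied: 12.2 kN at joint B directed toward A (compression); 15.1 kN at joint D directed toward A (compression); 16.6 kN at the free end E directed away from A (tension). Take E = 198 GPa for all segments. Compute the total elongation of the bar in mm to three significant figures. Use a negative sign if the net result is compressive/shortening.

Internal axial forces (sectioning from the free end, tension +): N_DE = 16.6 kN, N_CD = 1.5 kN, N_BC = 1.5 kN, N_AB = -10.7 kN.
A_AB = 820 mm².
A_BC = 342.2 mm².
A_CD = 299.3 mm².
δ_AB = -10700·586/(820·198000) = -0.03862 mm
δ_BC = 1500·365/(342.2·198000) = 0.008081 mm
δ_CD = 1500·880/(299.3·198000) = 0.02227 mm
δ_DE = 16600·696/(397·198000) = 0.147 mm
δ = Σδ_i = 0.1387 mm.

0.139 mm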